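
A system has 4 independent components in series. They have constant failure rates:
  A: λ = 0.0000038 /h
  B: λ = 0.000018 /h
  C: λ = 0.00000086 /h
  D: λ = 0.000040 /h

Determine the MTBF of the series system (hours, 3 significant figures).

Series of exponential components: λ_sys = Σ λ_i
λ_sys = 0.0000038 + 0.000018 + 0.00000086 + 0.000040 = 6.2660e-05 /h
MTBF = 1 / λ_sys = 16000 h

16000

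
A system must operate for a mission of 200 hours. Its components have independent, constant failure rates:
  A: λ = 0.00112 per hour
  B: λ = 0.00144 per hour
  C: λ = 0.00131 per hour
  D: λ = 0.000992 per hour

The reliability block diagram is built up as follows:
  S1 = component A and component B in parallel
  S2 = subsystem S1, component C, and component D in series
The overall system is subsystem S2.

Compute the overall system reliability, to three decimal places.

R(A) = exp(−0.00112 × 200) = 0.79932
R(B) = exp(−0.00144 × 200) = 0.74976
R(C) = exp(−0.00131 × 200) = 0.76951
R(D) = exp(−0.000992 × 200) = 0.82004
Parallel (A and B): 1 − (1 − 0.79932)(1 − 0.74976) = 0.94978
Series ([0.94978], C, and D): 0.94978 × 0.76951 × 0.82004 = 0.599

0.599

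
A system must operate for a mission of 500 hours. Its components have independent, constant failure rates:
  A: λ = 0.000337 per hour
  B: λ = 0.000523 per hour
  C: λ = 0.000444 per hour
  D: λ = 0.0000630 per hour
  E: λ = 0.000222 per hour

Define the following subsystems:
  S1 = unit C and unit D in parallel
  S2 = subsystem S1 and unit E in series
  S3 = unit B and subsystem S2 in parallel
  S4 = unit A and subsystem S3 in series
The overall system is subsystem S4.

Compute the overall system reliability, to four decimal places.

0.8234

R(A) = exp(−0.000337 × 500) = 0.844931
R(B) = exp(−0.000523 × 500) = 0.769896
R(C) = exp(−0.000444 × 500) = 0.800915
R(D) = exp(−0.0000630 × 500) = 0.968991
R(E) = exp(−0.000222 × 500) = 0.894939
Parallel (C and D): 1 − (1 − 0.800915)(1 − 0.968991) = 0.993827
Series ([0.993827] and E): 0.993827 × 0.894939 = 0.889415
Parallel (B and [0.889415]): 1 − (1 − 0.769896)(1 − 0.889415) = 0.974554
Series (A and [0.974554]): 0.844931 × 0.974554 = 0.8234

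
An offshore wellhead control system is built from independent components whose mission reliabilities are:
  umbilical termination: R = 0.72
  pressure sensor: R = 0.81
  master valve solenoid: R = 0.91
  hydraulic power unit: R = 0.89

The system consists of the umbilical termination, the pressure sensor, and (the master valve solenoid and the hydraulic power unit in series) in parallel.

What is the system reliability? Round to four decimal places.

0.9899

Series (master valve solenoid and hydraulic power unit): 0.910000 × 0.890000 = 0.809900
Parallel (umbilical termination, pressure sensor, and [0.809900]): 1 − (1 − 0.720000)(1 − 0.810000)(1 − 0.809900) = 0.9899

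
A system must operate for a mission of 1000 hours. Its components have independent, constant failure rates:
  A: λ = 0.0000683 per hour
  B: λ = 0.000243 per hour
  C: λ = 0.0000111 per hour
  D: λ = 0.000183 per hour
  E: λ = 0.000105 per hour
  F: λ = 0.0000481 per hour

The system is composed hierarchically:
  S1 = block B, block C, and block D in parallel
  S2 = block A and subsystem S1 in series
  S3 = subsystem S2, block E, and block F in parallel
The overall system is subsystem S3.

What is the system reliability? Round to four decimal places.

R(A) = exp(−0.0000683 × 1000) = 0.933980
R(B) = exp(−0.000243 × 1000) = 0.784272
R(C) = exp(−0.0000111 × 1000) = 0.988961
R(D) = exp(−0.000183 × 1000) = 0.832768
R(E) = exp(−0.000105 × 1000) = 0.900325
R(F) = exp(−0.0000481 × 1000) = 0.953038
Parallel (B, C, and D): 1 − (1 − 0.784272)(1 − 0.988961)(1 − 0.832768) = 0.999602
Series (A and [0.999602]): 0.933980 × 0.999602 = 0.933608
Parallel ([0.933608], E, and F): 1 − (1 − 0.933608)(1 − 0.900325)(1 − 0.953038) = 0.9997

0.9997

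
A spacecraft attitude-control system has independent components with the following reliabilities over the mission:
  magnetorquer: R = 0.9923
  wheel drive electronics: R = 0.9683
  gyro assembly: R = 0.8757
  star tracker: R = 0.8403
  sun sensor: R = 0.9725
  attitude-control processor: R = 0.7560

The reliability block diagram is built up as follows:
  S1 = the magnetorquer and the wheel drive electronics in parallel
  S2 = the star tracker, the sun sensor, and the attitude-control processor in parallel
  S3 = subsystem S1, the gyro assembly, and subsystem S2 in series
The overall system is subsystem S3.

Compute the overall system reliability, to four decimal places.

0.8745

Parallel (magnetorquer and wheel drive electronics): 1 − (1 − 0.992300)(1 − 0.968300) = 0.999756
Parallel (star tracker, sun sensor, and attitude-control processor): 1 − (1 − 0.840300)(1 − 0.972500)(1 − 0.756000) = 0.998928
Series ([0.999756], gyro assembly, and [0.998928]): 0.999756 × 0.875700 × 0.998928 = 0.8745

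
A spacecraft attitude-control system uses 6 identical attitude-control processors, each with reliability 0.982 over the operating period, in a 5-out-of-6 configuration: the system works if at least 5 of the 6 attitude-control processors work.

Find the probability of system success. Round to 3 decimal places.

R = Σ_{i=5}^{6} C(6,i) p^i (1−p)^{6−i} with p = 0.982
C(6,5)·0.982^5·0.018^1 = 0.09862
C(6,6)·0.982^6·0.018^0 = 0.89674
Sum = 0.995

0.995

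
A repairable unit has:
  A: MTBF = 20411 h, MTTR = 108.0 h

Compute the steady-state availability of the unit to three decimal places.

A(A) = MTBF/(MTBF+MTTR) = 20411/(20411+108.0) = 0.995

0.995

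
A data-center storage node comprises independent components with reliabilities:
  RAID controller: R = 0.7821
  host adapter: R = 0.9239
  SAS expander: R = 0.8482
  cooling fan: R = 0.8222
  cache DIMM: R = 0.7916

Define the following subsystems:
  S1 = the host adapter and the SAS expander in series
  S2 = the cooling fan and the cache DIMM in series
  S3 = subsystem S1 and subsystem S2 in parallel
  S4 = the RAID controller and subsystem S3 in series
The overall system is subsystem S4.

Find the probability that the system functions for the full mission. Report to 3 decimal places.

0.723

Series (host adapter and SAS expander): 0.92390 × 0.84820 = 0.78365
Series (cooling fan and cache DIMM): 0.82220 × 0.79160 = 0.65085
Parallel ([0.78365] and [0.65085]): 1 − (1 − 0.78365)(1 − 0.65085) = 0.92446
Series (RAID controller and [0.92446]): 0.78210 × 0.92446 = 0.723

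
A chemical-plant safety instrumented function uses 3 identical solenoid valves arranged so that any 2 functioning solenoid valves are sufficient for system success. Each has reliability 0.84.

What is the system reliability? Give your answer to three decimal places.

0.931

R = Σ_{i=2}^{3} C(3,i) p^i (1−p)^{3−i} with p = 0.84
C(3,2)·0.84^2·0.16^1 = 0.33869
C(3,3)·0.84^3·0.16^0 = 0.59270
Sum = 0.931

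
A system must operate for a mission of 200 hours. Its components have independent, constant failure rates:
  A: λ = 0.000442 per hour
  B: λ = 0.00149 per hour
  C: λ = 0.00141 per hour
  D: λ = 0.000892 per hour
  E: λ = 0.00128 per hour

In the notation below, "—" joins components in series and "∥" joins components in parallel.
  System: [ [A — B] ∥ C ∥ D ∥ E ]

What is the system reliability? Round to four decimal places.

R(A) = exp(−0.000442 × 200) = 0.915395
R(B) = exp(−0.00149 × 200) = 0.742301
R(C) = exp(−0.00141 × 200) = 0.754274
R(D) = exp(−0.000892 × 200) = 0.836608
R(E) = exp(−0.00128 × 200) = 0.774142
Series (A and B): 0.915395 × 0.742301 = 0.679499
Parallel ([0.679499], C, D, and E): 1 − (1 − 0.679499)(1 − 0.754274)(1 − 0.836608)(1 − 0.774142) = 0.9971

0.9971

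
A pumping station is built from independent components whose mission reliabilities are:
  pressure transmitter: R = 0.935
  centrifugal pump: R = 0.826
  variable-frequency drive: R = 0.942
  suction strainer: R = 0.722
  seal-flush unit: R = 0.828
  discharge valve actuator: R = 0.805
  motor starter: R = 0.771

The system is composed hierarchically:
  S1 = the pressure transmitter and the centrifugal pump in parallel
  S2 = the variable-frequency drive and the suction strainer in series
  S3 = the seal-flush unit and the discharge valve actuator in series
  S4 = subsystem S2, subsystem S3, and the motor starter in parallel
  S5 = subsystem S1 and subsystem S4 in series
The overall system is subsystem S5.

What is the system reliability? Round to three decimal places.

0.965

Parallel (pressure transmitter and centrifugal pump): 1 − (1 − 0.93500)(1 − 0.82600) = 0.98869
Series (variable-frequency drive and suction strainer): 0.94200 × 0.72200 = 0.68012
Series (seal-flush unit and discharge valve actuator): 0.82800 × 0.80500 = 0.66654
Parallel ([0.68012], [0.66654], and motor starter): 1 − (1 − 0.68012)(1 − 0.66654)(1 − 0.77100) = 0.97557
Series ([0.98869] and [0.97557]): 0.98869 × 0.97557 = 0.965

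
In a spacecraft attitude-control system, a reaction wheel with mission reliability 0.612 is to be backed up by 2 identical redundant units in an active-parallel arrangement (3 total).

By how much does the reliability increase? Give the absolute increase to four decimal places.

0.3296

R_before = 0.612
R_after = 1 − (1 − 0.612)^3 = 0.9416
ΔR = 0.9416 − 0.612 = 0.3296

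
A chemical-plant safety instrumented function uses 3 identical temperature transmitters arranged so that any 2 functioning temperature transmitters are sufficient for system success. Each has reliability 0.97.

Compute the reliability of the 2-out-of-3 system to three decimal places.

R = Σ_{i=2}^{3} C(3,i) p^i (1−p)^{3−i} with p = 0.97
C(3,2)·0.97^2·0.03^1 = 0.08468
C(3,3)·0.97^3·0.03^0 = 0.91267
Sum = 0.997

0.997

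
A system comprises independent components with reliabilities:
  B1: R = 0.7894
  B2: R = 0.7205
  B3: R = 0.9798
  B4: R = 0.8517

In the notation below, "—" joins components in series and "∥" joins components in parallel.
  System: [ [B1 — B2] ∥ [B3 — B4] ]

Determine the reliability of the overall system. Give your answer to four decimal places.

0.9286

Series (B1 and B2): 0.789400 × 0.720500 = 0.568763
Series (B3 and B4): 0.979800 × 0.851700 = 0.834496
Parallel ([0.568763] and [0.834496]): 1 − (1 − 0.568763)(1 − 0.834496) = 0.9286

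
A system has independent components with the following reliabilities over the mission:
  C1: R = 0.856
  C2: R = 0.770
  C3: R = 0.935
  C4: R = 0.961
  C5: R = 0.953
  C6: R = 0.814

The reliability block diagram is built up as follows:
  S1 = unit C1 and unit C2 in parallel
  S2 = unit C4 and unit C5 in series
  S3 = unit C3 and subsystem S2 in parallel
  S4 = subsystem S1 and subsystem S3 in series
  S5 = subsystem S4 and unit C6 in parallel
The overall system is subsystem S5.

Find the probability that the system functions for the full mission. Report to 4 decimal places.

Parallel (C1 and C2): 1 − (1 − 0.856000)(1 − 0.770000) = 0.966880
Series (C4 and C5): 0.961000 × 0.953000 = 0.915833
Parallel (C3 and [0.915833]): 1 − (1 − 0.935000)(1 − 0.915833) = 0.994529
Series ([0.966880] and [0.994529]): 0.966880 × 0.994529 = 0.961590
Parallel ([0.961590] and C6): 1 − (1 − 0.961590)(1 − 0.814000) = 0.9929

0.9929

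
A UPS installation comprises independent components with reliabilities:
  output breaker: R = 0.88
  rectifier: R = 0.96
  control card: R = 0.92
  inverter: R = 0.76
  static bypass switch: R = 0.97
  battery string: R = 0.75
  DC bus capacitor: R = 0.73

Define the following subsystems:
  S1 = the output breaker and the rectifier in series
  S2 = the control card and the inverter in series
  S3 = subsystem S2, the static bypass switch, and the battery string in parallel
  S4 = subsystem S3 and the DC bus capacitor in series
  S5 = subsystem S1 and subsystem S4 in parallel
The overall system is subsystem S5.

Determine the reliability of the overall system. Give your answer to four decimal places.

Series (output breaker and rectifier): 0.880000 × 0.960000 = 0.844800
Series (control card and inverter): 0.920000 × 0.760000 = 0.699200
Parallel ([0.699200], static bypass switch, and battery string): 1 − (1 − 0.699200)(1 − 0.970000)(1 − 0.750000) = 0.997744
Series ([0.997744] and DC bus capacitor): 0.997744 × 0.730000 = 0.728353
Parallel ([0.844800] and [0.728353]): 1 − (1 − 0.844800)(1 − 0.728353) = 0.9578

0.9578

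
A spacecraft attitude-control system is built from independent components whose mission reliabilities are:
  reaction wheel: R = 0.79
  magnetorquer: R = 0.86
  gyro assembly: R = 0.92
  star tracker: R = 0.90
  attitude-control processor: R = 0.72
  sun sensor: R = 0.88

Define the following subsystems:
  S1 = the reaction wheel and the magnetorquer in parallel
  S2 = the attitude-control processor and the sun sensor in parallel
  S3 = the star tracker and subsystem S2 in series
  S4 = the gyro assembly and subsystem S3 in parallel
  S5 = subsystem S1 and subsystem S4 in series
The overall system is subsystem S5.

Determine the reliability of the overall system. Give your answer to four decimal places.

0.9605

Parallel (reaction wheel and magnetorquer): 1 − (1 − 0.790000)(1 − 0.860000) = 0.970600
Parallel (attitude-control processor and sun sensor): 1 − (1 − 0.720000)(1 − 0.880000) = 0.966400
Series (star tracker and [0.966400]): 0.900000 × 0.966400 = 0.869760
Parallel (gyro assembly and [0.869760]): 1 − (1 − 0.920000)(1 − 0.869760) = 0.989581
Series ([0.970600] and [0.989581]): 0.970600 × 0.989581 = 0.9605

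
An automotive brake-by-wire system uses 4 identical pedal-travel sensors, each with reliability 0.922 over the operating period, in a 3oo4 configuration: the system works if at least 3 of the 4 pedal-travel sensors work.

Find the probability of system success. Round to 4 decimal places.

0.9672

R = Σ_{i=3}^{4} C(4,i) p^i (1−p)^{4−i} with p = 0.922
C(4,3)·0.922^3·0.078^1 = 0.244539
C(4,4)·0.922^4·0.078^0 = 0.722643
Sum = 0.9672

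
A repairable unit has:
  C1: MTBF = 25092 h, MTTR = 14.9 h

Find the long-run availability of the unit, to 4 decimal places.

A(C1) = MTBF/(MTBF+MTTR) = 25092/(25092+14.9) = 0.9994

0.9994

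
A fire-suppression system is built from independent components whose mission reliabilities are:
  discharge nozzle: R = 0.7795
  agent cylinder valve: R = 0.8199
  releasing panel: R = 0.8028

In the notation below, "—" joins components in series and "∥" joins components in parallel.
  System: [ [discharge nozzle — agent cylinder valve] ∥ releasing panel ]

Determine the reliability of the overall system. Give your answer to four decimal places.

Series (discharge nozzle and agent cylinder valve): 0.779500 × 0.819900 = 0.639112
Parallel ([0.639112] and releasing panel): 1 − (1 − 0.639112)(1 − 0.802800) = 0.9288

0.9288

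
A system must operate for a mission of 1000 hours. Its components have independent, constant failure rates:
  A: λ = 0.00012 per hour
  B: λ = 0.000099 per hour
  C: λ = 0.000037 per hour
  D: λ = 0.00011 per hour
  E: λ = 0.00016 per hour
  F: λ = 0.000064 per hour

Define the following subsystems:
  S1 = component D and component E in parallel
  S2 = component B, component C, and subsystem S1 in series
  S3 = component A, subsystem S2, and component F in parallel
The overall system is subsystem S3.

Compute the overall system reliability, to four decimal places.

R(A) = exp(−0.00012 × 1000) = 0.886920
R(B) = exp(−0.000099 × 1000) = 0.905743
R(C) = exp(−0.000037 × 1000) = 0.963676
R(D) = exp(−0.00011 × 1000) = 0.895834
R(E) = exp(−0.00016 × 1000) = 0.852144
R(F) = exp(−0.000064 × 1000) = 0.938005
Parallel (D and E): 1 − (1 − 0.895834)(1 − 0.852144) = 0.984598
Series (B, C, and [0.984598]): 0.905743 × 0.963676 × 0.984598 = 0.859399
Parallel (A, [0.859399], and F): 1 − (1 − 0.886920)(1 − 0.859399)(1 − 0.938005) = 0.9990

0.9990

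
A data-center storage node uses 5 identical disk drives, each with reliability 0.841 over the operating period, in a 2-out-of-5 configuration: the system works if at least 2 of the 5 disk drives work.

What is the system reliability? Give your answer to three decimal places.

0.997

R = Σ_{i=2}^{5} C(5,i) p^i (1−p)^{5−i} with p = 0.841
C(5,2)·0.841^2·0.159^3 = 0.02843
C(5,3)·0.841^3·0.159^2 = 0.15038
C(5,4)·0.841^4·0.159^1 = 0.39770
C(5,5)·0.841^5·0.159^0 = 0.42071
Sum = 0.997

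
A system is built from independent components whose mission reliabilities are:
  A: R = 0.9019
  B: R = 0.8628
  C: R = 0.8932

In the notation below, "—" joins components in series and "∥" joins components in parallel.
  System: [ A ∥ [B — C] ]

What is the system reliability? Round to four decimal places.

0.9775

Series (B and C): 0.862800 × 0.893200 = 0.770653
Parallel (A and [0.770653]): 1 − (1 − 0.901900)(1 − 0.770653) = 0.9775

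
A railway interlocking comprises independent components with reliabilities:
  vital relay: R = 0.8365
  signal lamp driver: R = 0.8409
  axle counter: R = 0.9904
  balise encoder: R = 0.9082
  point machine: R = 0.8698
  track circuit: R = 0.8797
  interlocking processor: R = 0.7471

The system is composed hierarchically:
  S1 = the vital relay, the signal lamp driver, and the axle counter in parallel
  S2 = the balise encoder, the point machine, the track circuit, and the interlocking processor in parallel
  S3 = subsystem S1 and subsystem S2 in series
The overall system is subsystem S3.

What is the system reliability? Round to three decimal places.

0.999

Parallel (vital relay, signal lamp driver, and axle counter): 1 − (1 − 0.83650)(1 − 0.84090)(1 − 0.99040) = 0.99975
Parallel (balise encoder, point machine, track circuit, and interlocking processor): 1 − (1 − 0.90820)(1 − 0.86980)(1 − 0.87970)(1 − 0.74710) = 0.99964
Series ([0.99975] and [0.99964]): 0.99975 × 0.99964 = 0.999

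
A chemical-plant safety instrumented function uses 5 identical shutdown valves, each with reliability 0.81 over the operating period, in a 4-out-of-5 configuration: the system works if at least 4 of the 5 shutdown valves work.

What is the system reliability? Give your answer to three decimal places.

R = Σ_{i=4}^{5} C(5,i) p^i (1−p)^{5−i} with p = 0.81
C(5,4)·0.81^4·0.19^1 = 0.40894
C(5,5)·0.81^5·0.19^0 = 0.34868
Sum = 0.758

0.758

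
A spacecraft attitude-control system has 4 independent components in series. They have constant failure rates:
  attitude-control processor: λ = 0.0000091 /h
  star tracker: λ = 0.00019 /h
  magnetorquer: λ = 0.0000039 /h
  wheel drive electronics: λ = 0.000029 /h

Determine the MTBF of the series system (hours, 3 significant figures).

Series of exponential components: λ_sys = Σ λ_i
λ_sys = 0.0000091 + 0.00019 + 0.0000039 + 0.000029 = 2.3200e-04 /h
MTBF = 1 / λ_sys = 4310 h

4310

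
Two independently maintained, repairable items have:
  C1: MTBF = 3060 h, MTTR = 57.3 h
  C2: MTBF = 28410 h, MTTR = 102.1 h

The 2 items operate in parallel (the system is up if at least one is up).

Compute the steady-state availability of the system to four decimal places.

A(C1) = MTBF/(MTBF+MTTR) = 3060/(3060+57.3) = 0.981619
A(C2) = MTBF/(MTBF+MTTR) = 28410/(28410+102.1) = 0.996419
Parallel availability: 1 − (1 − 0.981619)(1 − 0.996419) = 0.9999

0.9999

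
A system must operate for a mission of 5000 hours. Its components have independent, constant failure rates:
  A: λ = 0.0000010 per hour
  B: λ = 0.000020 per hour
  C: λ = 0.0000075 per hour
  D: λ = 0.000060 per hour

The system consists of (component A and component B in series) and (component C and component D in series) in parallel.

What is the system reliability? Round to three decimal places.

0.971

R(A) = exp(−0.0000010 × 5000) = 0.99501
R(B) = exp(−0.000020 × 5000) = 0.90484
R(C) = exp(−0.0000075 × 5000) = 0.96319
R(D) = exp(−0.000060 × 5000) = 0.74082
Series (A and B): 0.99501 × 0.90484 = 0.90032
Series (C and D): 0.96319 × 0.74082 = 0.71355
Parallel ([0.90032] and [0.71355]): 1 − (1 − 0.90032)(1 − 0.71355) = 0.971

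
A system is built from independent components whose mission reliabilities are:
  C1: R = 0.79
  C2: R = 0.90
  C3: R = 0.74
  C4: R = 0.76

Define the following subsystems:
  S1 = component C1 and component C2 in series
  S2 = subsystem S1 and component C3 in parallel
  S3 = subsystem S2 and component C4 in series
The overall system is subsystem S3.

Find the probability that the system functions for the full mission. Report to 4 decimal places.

Series (C1 and C2): 0.790000 × 0.900000 = 0.711000
Parallel ([0.711000] and C3): 1 − (1 − 0.711000)(1 − 0.740000) = 0.924860
Series ([0.924860] and C4): 0.924860 × 0.760000 = 0.7029

0.7029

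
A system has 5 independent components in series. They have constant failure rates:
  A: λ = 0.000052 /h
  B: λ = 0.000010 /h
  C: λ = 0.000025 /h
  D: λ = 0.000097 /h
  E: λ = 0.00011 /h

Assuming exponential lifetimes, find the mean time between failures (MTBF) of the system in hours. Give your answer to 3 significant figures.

3400

Series of exponential components: λ_sys = Σ λ_i
λ_sys = 0.000052 + 0.000010 + 0.000025 + 0.000097 + 0.00011 = 2.9400e-04 /h
MTBF = 1 / λ_sys = 3400 h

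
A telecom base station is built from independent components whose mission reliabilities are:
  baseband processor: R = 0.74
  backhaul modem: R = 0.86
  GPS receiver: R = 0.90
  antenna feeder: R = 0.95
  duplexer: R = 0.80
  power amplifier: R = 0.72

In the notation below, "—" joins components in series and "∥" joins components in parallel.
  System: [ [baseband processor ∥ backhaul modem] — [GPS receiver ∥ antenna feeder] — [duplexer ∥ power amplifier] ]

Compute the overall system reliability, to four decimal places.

Parallel (baseband processor and backhaul modem): 1 − (1 − 0.740000)(1 − 0.860000) = 0.963600
Parallel (GPS receiver and antenna feeder): 1 − (1 − 0.900000)(1 − 0.950000) = 0.995000
Parallel (duplexer and power amplifier): 1 − (1 − 0.800000)(1 − 0.720000) = 0.944000
Series ([0.963600], [0.995000], and [0.944000]): 0.963600 × 0.995000 × 0.944000 = 0.9051

0.9051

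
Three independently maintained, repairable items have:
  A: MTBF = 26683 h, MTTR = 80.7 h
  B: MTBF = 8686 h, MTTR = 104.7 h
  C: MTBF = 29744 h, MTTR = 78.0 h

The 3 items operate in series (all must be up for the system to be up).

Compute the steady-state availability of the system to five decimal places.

0.98253

A(A) = MTBF/(MTBF+MTTR) = 26683/(26683+80.7) = 0.996985
A(B) = MTBF/(MTBF+MTTR) = 8686/(8686+104.7) = 0.988090
A(C) = MTBF/(MTBF+MTTR) = 29744/(29744+78.0) = 0.997384
Series availability: 0.996985 × 0.988090 × 0.997384 = 0.98253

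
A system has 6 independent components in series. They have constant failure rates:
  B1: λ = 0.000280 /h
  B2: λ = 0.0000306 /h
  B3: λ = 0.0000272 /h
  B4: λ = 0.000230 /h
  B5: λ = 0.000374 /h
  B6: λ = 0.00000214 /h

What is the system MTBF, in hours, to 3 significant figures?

Series of exponential components: λ_sys = Σ λ_i
λ_sys = 0.000280 + 0.0000306 + 0.0000272 + 0.000230 + 0.000374 + 0.00000214 = 9.4394e-04 /h
MTBF = 1 / λ_sys = 1060 h

1060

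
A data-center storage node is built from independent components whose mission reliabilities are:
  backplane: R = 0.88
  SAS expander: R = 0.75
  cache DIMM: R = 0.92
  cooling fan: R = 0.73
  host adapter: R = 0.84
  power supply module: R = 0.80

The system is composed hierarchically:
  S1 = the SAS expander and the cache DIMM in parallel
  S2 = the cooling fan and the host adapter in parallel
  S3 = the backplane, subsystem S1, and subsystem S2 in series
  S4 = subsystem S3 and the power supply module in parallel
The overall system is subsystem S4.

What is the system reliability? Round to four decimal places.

Parallel (SAS expander and cache DIMM): 1 − (1 − 0.750000)(1 − 0.920000) = 0.980000
Parallel (cooling fan and host adapter): 1 − (1 − 0.730000)(1 − 0.840000) = 0.956800
Series (backplane, [0.980000], and [0.956800]): 0.880000 × 0.980000 × 0.956800 = 0.825144
Parallel ([0.825144] and power supply module): 1 − (1 − 0.825144)(1 − 0.800000) = 0.9650

0.9650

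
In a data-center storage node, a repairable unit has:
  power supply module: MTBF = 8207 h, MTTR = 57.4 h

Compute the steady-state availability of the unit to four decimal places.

A(power supply module) = MTBF/(MTBF+MTTR) = 8207/(8207+57.4) = 0.9931

0.9931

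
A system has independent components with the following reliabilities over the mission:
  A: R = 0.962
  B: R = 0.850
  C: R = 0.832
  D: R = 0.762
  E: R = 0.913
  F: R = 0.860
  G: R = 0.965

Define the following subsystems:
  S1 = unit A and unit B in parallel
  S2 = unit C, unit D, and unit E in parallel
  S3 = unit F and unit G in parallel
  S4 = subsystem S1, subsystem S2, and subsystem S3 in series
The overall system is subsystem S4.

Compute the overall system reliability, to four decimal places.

Parallel (A and B): 1 − (1 − 0.962000)(1 − 0.850000) = 0.994300
Parallel (C, D, and E): 1 − (1 − 0.832000)(1 − 0.762000)(1 − 0.913000) = 0.996521
Parallel (F and G): 1 − (1 − 0.860000)(1 − 0.965000) = 0.995100
Series ([0.994300], [0.996521], and [0.995100]): 0.994300 × 0.996521 × 0.995100 = 0.9860

0.9860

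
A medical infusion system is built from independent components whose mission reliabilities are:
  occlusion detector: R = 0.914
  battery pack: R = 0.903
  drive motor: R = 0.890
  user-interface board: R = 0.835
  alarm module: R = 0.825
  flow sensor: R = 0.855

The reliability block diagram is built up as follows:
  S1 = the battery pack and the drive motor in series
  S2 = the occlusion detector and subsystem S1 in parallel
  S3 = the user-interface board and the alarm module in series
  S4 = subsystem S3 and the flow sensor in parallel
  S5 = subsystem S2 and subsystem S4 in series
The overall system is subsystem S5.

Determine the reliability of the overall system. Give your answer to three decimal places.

Series (battery pack and drive motor): 0.90300 × 0.89000 = 0.80367
Parallel (occlusion detector and [0.80367]): 1 − (1 − 0.91400)(1 − 0.80367) = 0.98312
Series (user-interface board and alarm module): 0.83500 × 0.82500 = 0.68888
Parallel ([0.68888] and flow sensor): 1 − (1 − 0.68888)(1 − 0.85500) = 0.95489
Series ([0.98312] and [0.95489]): 0.98312 × 0.95489 = 0.939

0.939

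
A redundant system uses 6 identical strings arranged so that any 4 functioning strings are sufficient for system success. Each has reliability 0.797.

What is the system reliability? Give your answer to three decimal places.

0.897

R = Σ_{i=4}^{6} C(6,i) p^i (1−p)^{6−i} with p = 0.797
C(6,4)·0.797^4·0.203^2 = 0.24941
C(6,5)·0.797^5·0.203^1 = 0.39169
C(6,6)·0.797^6·0.203^0 = 0.25630
Sum = 0.897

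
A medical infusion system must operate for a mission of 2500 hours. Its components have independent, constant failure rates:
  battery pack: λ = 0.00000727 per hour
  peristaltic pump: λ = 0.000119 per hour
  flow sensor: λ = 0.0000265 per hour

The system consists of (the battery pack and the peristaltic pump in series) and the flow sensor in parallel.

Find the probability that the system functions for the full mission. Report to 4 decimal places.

R(battery pack) = exp(−0.00000727 × 2500) = 0.981989
R(peristaltic pump) = exp(−0.000119 × 2500) = 0.742673
R(flow sensor) = exp(−0.0000265 × 2500) = 0.935897
Series (battery pack and peristaltic pump): 0.981989 × 0.742673 = 0.729297
Parallel ([0.729297] and flow sensor): 1 − (1 − 0.729297)(1 − 0.935897) = 0.9826

0.9826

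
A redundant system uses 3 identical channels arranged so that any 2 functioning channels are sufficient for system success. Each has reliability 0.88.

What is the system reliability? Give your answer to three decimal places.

0.960

R = Σ_{i=2}^{3} C(3,i) p^i (1−p)^{3−i} with p = 0.88
C(3,2)·0.88^2·0.12^1 = 0.27878
C(3,3)·0.88^3·0.12^0 = 0.68147
Sum = 0.960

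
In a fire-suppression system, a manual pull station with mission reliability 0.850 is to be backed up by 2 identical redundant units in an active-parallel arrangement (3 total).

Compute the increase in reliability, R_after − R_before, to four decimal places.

0.1466

R_before = 0.850
R_after = 1 − (1 − 0.850)^3 = 0.9966
ΔR = 0.9966 − 0.850 = 0.1466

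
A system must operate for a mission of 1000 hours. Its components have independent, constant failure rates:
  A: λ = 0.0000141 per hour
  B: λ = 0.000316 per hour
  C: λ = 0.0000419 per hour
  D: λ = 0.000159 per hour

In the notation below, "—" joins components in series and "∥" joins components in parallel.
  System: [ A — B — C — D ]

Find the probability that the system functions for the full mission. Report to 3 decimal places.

R(A) = exp(−0.0000141 × 1000) = 0.98600
R(B) = exp(−0.000316 × 1000) = 0.72906
R(C) = exp(−0.0000419 × 1000) = 0.95897
R(D) = exp(−0.000159 × 1000) = 0.85300
Series (A, B, C, and D): 0.98600 × 0.72906 × 0.95897 × 0.85300 = 0.588

0.588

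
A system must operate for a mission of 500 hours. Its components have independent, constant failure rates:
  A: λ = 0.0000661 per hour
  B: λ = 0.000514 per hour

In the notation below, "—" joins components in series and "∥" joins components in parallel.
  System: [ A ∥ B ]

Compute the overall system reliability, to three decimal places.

0.993

R(A) = exp(−0.0000661 × 500) = 0.96749
R(B) = exp(−0.000514 × 500) = 0.77337
Parallel (A and B): 1 − (1 − 0.96749)(1 − 0.77337) = 0.993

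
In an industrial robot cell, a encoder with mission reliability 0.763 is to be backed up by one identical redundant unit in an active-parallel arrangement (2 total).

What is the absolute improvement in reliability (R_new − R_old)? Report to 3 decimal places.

0.181

R_before = 0.763
R_after = 1 − (1 − 0.763)^2 = 0.944
ΔR = 0.944 − 0.763 = 0.181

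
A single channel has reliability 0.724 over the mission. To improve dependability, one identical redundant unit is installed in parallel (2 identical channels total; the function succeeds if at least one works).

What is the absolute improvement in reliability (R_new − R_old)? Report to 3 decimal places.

R_before = 0.724
R_after = 1 − (1 − 0.724)^2 = 0.924
ΔR = 0.924 − 0.724 = 0.200

0.200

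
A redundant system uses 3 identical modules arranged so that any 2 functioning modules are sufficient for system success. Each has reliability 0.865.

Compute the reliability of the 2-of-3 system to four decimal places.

0.9502

R = Σ_{i=2}^{3} C(3,i) p^i (1−p)^{3−i} with p = 0.865
C(3,2)·0.865^2·0.135^1 = 0.303031
C(3,3)·0.865^3·0.135^0 = 0.647215
Sum = 0.9502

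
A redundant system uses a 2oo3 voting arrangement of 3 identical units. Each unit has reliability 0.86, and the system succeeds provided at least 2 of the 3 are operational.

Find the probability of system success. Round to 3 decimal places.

0.947

R = Σ_{i=2}^{3} C(3,i) p^i (1−p)^{3−i} with p = 0.86
C(3,2)·0.86^2·0.14^1 = 0.31063
C(3,3)·0.86^3·0.14^0 = 0.63606
Sum = 0.947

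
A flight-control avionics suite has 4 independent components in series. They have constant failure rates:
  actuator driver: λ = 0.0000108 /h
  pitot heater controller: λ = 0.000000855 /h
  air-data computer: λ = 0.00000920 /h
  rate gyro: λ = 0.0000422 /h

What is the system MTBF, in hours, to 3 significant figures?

Series of exponential components: λ_sys = Σ λ_i
λ_sys = 0.0000108 + 0.000000855 + 0.00000920 + 0.0000422 = 6.3055e-05 /h
MTBF = 1 / λ_sys = 15900 h

15900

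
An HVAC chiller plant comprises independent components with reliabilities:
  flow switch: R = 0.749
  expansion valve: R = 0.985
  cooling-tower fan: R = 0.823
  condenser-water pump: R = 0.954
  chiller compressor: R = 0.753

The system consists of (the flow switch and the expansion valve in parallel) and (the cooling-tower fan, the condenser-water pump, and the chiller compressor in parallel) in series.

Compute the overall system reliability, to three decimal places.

Parallel (flow switch and expansion valve): 1 − (1 − 0.74900)(1 − 0.98500) = 0.99624
Parallel (cooling-tower fan, condenser-water pump, and chiller compressor): 1 − (1 − 0.82300)(1 − 0.95400)(1 − 0.75300) = 0.99799
Series ([0.99624] and [0.99799]): 0.99624 × 0.99799 = 0.994

0.994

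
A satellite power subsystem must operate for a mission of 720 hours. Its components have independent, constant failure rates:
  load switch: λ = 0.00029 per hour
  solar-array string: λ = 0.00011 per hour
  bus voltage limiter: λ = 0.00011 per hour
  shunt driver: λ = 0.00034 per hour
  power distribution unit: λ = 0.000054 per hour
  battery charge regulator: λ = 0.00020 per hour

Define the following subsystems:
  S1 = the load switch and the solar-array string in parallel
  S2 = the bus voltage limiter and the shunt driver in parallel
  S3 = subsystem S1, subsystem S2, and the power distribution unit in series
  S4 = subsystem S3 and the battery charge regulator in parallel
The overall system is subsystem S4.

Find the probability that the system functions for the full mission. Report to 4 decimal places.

0.9909

R(load switch) = exp(−0.00029 × 720) = 0.811558
R(solar-array string) = exp(−0.00011 × 720) = 0.923855
R(bus voltage limiter) = exp(−0.00011 × 720) = 0.923855
R(shunt driver) = exp(−0.00034 × 720) = 0.782861
R(power distribution unit) = exp(−0.000054 × 720) = 0.961866
R(battery charge regulator) = exp(−0.00020 × 720) = 0.865888
Parallel (load switch and solar-array string): 1 − (1 − 0.811558)(1 − 0.923855) = 0.985651
Parallel (bus voltage limiter and shunt driver): 1 − (1 − 0.923855)(1 − 0.782861) = 0.983466
Series ([0.985651], [0.983466], and power distribution unit): 0.985651 × 0.983466 × 0.961866 = 0.932389
Parallel ([0.932389] and battery charge regulator): 1 − (1 − 0.932389)(1 − 0.865888) = 0.9909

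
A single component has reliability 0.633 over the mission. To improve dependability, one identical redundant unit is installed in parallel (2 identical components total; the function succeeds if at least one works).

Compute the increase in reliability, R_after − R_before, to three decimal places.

0.232

R_before = 0.633
R_after = 1 − (1 − 0.633)^2 = 0.865
ΔR = 0.865 − 0.633 = 0.232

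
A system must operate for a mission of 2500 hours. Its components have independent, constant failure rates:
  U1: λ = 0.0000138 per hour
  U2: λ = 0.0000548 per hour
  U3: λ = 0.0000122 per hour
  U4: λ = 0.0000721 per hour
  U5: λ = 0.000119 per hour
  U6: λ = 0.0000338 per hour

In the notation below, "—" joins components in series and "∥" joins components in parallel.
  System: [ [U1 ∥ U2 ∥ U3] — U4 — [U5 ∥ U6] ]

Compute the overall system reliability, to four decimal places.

0.8175

R(U1) = exp(−0.0000138 × 2500) = 0.966088
R(U2) = exp(−0.0000548 × 2500) = 0.871970
R(U3) = exp(−0.0000122 × 2500) = 0.969960
R(U4) = exp(−0.0000721 × 2500) = 0.835061
R(U5) = exp(−0.000119 × 2500) = 0.742673
R(U6) = exp(−0.0000338 × 2500) = 0.918972
Parallel (U1, U2, and U3): 1 − (1 − 0.966088)(1 − 0.871970)(1 − 0.969960) = 0.999870
Parallel (U5 and U6): 1 − (1 − 0.742673)(1 − 0.918972) = 0.979149
Series ([0.999870], U4, and [0.979149]): 0.999870 × 0.835061 × 0.979149 = 0.8175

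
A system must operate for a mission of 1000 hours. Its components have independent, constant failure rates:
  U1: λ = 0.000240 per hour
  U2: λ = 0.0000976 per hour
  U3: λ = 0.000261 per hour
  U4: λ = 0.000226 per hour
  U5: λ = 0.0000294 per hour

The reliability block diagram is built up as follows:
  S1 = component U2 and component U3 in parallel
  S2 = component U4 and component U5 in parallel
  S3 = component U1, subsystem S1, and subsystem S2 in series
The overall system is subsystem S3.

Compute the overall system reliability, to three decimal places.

R(U1) = exp(−0.000240 × 1000) = 0.78663
R(U2) = exp(−0.0000976 × 1000) = 0.90701
R(U3) = exp(−0.000261 × 1000) = 0.77028
R(U4) = exp(−0.000226 × 1000) = 0.79772
R(U5) = exp(−0.0000294 × 1000) = 0.97103
Parallel (U2 and U3): 1 − (1 − 0.90701)(1 − 0.77028) = 0.97864
Parallel (U4 and U5): 1 − (1 − 0.79772)(1 − 0.97103) = 0.99414
Series (U1, [0.97864], and [0.99414]): 0.78663 × 0.97864 × 0.99414 = 0.765

0.765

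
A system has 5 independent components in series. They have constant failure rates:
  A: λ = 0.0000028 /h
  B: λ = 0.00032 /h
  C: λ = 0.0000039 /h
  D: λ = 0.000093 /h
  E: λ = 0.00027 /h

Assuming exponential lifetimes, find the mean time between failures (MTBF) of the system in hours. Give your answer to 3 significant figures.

Series of exponential components: λ_sys = Σ λ_i
λ_sys = 0.0000028 + 0.00032 + 0.0000039 + 0.000093 + 0.00027 = 6.8970e-04 /h
MTBF = 1 / λ_sys = 1450 h

1450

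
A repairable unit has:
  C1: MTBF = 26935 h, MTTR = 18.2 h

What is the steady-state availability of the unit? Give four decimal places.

A(C1) = MTBF/(MTBF+MTTR) = 26935/(26935+18.2) = 0.9993

0.9993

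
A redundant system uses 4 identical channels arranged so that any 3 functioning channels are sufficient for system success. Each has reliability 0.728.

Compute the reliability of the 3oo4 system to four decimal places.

R = Σ_{i=3}^{4} C(4,i) p^i (1−p)^{4−i} with p = 0.728
C(4,3)·0.728^3·0.272^1 = 0.419781
C(4,4)·0.728^4·0.272^0 = 0.280883
Sum = 0.7007

0.7007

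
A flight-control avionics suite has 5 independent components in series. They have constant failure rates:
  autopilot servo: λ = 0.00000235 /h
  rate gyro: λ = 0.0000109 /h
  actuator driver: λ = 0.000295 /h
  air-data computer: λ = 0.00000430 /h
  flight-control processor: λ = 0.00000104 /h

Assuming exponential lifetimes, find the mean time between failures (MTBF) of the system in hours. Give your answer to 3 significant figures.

Series of exponential components: λ_sys = Σ λ_i
λ_sys = 0.00000235 + 0.0000109 + 0.000295 + 0.00000430 + 0.00000104 = 3.1359e-04 /h
MTBF = 1 / λ_sys = 3190 h

3190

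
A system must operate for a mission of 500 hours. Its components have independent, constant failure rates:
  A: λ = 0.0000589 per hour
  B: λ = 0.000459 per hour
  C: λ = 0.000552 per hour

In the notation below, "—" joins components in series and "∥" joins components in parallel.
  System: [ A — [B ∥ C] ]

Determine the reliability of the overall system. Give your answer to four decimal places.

0.9230

R(A) = exp(−0.0000589 × 500) = 0.970979
R(B) = exp(−0.000459 × 500) = 0.794931
R(C) = exp(−0.000552 × 500) = 0.758813
Parallel (B and C): 1 − (1 − 0.794931)(1 − 0.758813) = 0.950540
Series (A and [0.950540]): 0.970979 × 0.950540 = 0.9230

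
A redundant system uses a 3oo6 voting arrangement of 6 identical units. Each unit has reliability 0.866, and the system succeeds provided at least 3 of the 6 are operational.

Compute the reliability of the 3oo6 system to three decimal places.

0.996

R = Σ_{i=3}^{6} C(6,i) p^i (1−p)^{6−i} with p = 0.866
C(6,3)·0.866^3·0.134^3 = 0.03125
C(6,4)·0.866^4·0.134^2 = 0.15149
C(6,5)·0.866^5·0.134^1 = 0.39160
C(6,6)·0.866^6·0.134^0 = 0.42180
Sum = 0.996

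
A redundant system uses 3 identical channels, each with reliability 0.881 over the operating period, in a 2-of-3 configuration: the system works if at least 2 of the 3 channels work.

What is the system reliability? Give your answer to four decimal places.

R = Σ_{i=2}^{3} C(3,i) p^i (1−p)^{3−i} with p = 0.881
C(3,2)·0.881^2·0.119^1 = 0.277089
C(3,3)·0.881^3·0.119^0 = 0.683798
Sum = 0.9609

0.9609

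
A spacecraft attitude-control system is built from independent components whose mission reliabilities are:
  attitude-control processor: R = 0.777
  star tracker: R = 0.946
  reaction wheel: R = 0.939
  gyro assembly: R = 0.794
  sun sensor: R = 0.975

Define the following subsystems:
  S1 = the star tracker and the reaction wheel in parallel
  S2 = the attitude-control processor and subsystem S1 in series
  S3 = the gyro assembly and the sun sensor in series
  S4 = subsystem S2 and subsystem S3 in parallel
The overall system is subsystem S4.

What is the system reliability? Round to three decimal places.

0.949

Parallel (star tracker and reaction wheel): 1 − (1 − 0.94600)(1 − 0.93900) = 0.99671
Series (attitude-control processor and [0.99671]): 0.77700 × 0.99671 = 0.77444
Series (gyro assembly and sun sensor): 0.79400 × 0.97500 = 0.77415
Parallel ([0.77444] and [0.77415]): 1 − (1 − 0.77444)(1 − 0.77415) = 0.949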